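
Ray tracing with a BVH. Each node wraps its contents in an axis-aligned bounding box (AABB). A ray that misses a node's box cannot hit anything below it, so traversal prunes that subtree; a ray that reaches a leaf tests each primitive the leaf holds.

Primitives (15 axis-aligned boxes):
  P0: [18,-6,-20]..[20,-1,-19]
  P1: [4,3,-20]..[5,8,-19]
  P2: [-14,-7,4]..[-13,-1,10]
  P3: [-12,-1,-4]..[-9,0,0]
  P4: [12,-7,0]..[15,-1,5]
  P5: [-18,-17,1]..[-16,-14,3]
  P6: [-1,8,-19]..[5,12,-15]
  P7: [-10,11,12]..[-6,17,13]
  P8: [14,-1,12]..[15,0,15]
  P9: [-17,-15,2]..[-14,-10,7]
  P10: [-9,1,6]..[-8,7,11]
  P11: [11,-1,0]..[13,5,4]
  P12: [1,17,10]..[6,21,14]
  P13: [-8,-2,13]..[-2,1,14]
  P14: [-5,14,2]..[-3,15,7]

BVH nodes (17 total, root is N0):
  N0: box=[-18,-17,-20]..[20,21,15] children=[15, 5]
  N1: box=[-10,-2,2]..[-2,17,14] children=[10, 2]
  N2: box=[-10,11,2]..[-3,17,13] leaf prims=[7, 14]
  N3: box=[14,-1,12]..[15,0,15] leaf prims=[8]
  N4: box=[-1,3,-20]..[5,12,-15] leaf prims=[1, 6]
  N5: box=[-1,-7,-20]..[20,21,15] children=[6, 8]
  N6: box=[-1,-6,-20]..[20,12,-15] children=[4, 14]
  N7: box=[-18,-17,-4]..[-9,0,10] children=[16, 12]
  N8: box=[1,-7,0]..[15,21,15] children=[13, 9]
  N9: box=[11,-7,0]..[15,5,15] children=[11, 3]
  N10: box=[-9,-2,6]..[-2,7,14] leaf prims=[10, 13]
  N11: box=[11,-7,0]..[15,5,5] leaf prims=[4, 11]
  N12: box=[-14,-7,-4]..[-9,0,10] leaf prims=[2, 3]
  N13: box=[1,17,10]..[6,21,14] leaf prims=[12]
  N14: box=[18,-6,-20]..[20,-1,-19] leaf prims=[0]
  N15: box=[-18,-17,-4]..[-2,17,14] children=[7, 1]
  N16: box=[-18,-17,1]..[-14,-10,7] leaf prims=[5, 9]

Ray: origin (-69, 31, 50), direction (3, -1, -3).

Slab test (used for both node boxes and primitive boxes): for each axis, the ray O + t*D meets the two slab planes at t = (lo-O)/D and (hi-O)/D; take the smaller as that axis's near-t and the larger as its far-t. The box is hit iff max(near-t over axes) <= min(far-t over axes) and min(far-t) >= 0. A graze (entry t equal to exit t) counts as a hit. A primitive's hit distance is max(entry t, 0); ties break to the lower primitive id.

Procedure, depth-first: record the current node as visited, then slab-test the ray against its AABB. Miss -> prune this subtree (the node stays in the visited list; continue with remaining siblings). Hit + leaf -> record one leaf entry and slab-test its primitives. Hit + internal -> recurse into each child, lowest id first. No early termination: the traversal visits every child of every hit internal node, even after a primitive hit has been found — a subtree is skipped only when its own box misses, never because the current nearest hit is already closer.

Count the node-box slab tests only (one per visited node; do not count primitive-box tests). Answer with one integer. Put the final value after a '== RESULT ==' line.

Traverse from the root:
N0 x:[17,89/3] y:[10,48] z:[35/3,70/3] -> hit [17,70/3], descend [5, 15]
  N5 x:[68/3,89/3] y:[10,38] z:[35/3,70/3] -> hit [68/3,70/3], descend [6, 8]
    N6 x:[68/3,89/3] y:[19,37] z:[65/3,70/3] -> hit [68/3,70/3], descend [4, 14]
      N4 x:[68/3,74/3] y:[19,28] z:[65/3,70/3] -> hit [68/3,70/3] leaf, test {P1(miss), P6@t=68/3}
      N14 x:[29,89/3] y:[32,37] z:[23,70/3] -> miss, prune
    N8 x:[70/3,28] y:[10,38] z:[35/3,50/3] -> miss, prune
  N15 x:[17,67/3] y:[14,48] z:[12,18] -> hit [17,18], descend [1, 7]
    N1 x:[59/3,67/3] y:[14,33] z:[12,16] -> miss, prune
    N7 x:[17,20] y:[31,48] z:[40/3,18] -> miss, prune

Visited [0, 5, 6, 4, 14, 8, 15, 1, 7]. Tests: 9 box, 1 leaf. Nearest: P6.

== RESULT ==
9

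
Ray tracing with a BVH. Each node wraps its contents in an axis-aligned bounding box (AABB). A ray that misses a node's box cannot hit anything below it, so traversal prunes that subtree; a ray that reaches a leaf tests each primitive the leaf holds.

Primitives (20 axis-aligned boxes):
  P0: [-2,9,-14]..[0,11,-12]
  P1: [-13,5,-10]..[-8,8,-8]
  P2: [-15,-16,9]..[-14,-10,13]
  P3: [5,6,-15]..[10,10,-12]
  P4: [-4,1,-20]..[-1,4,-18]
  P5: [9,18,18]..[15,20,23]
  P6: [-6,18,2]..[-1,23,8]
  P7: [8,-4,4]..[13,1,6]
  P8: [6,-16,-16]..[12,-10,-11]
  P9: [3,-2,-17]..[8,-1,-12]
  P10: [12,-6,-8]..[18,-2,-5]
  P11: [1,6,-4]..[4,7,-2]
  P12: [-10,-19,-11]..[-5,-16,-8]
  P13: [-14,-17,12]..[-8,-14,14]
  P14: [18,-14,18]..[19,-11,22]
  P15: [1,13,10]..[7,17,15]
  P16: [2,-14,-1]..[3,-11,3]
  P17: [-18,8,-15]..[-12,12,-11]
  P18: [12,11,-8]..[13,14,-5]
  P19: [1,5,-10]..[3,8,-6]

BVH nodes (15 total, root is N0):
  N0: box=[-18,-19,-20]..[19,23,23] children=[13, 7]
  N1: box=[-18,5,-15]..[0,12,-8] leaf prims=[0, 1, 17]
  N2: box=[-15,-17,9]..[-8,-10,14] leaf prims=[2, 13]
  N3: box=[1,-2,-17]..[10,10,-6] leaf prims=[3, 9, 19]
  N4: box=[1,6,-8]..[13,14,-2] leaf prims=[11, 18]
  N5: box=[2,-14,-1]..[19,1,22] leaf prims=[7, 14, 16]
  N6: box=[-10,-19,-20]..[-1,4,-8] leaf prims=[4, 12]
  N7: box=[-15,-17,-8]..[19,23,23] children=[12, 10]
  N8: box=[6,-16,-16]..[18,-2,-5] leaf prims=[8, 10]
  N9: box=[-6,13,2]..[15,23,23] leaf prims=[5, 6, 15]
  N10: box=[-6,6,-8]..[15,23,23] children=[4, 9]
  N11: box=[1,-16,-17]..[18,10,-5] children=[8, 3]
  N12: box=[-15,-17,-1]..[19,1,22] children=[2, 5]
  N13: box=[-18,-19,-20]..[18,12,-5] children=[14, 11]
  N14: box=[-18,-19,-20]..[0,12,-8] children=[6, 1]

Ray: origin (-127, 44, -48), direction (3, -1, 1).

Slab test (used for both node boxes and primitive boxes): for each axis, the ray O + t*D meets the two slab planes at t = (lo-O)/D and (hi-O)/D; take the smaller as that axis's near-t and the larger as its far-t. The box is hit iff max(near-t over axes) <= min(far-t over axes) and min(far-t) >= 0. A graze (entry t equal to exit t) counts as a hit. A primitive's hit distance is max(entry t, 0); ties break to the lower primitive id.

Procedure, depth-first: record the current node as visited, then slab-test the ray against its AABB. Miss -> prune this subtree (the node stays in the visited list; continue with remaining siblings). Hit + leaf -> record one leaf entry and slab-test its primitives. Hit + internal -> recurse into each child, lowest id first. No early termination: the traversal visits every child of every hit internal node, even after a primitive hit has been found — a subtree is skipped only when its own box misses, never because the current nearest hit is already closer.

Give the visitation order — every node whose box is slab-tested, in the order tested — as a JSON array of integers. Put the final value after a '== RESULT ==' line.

Trace the traversal:
N0 x:[109/3,146/3] y:[21,63] z:[28,71] -> hit [109/3,146/3], descend [7, 13]
  N7 x:[112/3,146/3] y:[21,61] z:[40,71] -> hit [40,146/3], descend [10, 12]
    N10 x:[121/3,142/3] y:[21,38] z:[40,71] -> miss, prune
    N12 x:[112/3,146/3] y:[43,61] z:[47,70] -> hit [47,146/3], descend [2, 5]
      N2 x:[112/3,119/3] y:[54,61] z:[57,62] -> miss, prune
      N5 x:[43,146/3] y:[43,58] z:[47,70] -> hit [47,146/3] leaf, test {P7(miss), P14(miss), P16(miss)}
  N13 x:[109/3,145/3] y:[32,63] z:[28,43] -> hit [109/3,43], descend [11, 14]
    N11 x:[128/3,145/3] y:[34,60] z:[31,43] -> hit [128/3,43], descend [3, 8]
      N3 x:[128/3,137/3] y:[34,46] z:[31,42] -> miss, prune
      N8 x:[133/3,145/3] y:[46,60] z:[32,43] -> miss, prune
    N14 x:[109/3,127/3] y:[32,63] z:[28,40] -> hit [109/3,40], descend [1, 6]
      N1 x:[109/3,127/3] y:[32,39] z:[33,40] -> hit [109/3,39] leaf, test {P0(miss), P1@t=38, P17(miss)}
      N6 x:[39,42] y:[40,63] z:[28,40] -> hit [40,40] leaf, test {P4(miss), P12(miss)}

Visited [0, 7, 10, 12, 2, 5, 13, 11, 3, 8, 14, 1, 6]. Tests: 13 box, 3 leaf. Nearest: P1.

== RESULT ==
[0, 7, 10, 12, 2, 5, 13, 11, 3, 8, 14, 1, 6]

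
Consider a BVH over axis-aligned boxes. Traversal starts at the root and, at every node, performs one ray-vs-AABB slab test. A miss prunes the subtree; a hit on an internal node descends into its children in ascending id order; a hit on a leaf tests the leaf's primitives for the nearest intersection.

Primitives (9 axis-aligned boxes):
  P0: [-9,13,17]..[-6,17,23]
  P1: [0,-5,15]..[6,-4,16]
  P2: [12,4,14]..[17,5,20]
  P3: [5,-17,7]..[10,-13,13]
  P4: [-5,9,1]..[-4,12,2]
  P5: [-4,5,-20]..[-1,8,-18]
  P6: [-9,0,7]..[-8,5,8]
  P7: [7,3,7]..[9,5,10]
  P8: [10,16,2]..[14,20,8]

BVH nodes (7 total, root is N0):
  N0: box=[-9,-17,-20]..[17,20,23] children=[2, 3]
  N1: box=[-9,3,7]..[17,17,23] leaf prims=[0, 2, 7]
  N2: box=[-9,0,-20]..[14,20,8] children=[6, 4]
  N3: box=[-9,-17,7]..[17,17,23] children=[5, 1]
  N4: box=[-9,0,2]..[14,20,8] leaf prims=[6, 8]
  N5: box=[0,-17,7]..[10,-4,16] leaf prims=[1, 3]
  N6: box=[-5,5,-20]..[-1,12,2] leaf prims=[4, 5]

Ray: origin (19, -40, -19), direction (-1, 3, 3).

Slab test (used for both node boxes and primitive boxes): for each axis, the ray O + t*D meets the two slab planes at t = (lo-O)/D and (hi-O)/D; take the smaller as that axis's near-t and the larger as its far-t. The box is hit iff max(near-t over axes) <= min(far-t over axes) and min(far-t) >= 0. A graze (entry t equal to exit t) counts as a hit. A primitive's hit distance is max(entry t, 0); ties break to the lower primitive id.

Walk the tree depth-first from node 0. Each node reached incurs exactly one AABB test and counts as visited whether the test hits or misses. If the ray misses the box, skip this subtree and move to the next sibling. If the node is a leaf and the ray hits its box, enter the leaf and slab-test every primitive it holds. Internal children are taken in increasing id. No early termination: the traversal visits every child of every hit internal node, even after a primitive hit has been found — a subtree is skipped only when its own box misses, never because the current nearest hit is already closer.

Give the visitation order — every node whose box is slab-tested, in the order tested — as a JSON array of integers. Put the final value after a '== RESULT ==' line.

Trace the traversal:
N0 x:[2,28] y:[23/3,20] z:[-1/3,14] -> hit [23/3,14], descend [2, 3]
  N2 x:[5,28] y:[40/3,20] z:[-1/3,9] -> miss, prune
  N3 x:[2,28] y:[23/3,19] z:[26/3,14] -> hit [26/3,14], descend [1, 5]
    N1 x:[2,28] y:[43/3,19] z:[26/3,14] -> miss, prune
    N5 x:[9,19] y:[23/3,12] z:[26/3,35/3] -> hit [9,35/3] leaf, test {P1(miss), P3@t=9}

order=[0, 2, 3, 1, 5]  |boxes|=5  |leaves|=1  hit=P3

== RESULT ==
[0, 2, 3, 1, 5]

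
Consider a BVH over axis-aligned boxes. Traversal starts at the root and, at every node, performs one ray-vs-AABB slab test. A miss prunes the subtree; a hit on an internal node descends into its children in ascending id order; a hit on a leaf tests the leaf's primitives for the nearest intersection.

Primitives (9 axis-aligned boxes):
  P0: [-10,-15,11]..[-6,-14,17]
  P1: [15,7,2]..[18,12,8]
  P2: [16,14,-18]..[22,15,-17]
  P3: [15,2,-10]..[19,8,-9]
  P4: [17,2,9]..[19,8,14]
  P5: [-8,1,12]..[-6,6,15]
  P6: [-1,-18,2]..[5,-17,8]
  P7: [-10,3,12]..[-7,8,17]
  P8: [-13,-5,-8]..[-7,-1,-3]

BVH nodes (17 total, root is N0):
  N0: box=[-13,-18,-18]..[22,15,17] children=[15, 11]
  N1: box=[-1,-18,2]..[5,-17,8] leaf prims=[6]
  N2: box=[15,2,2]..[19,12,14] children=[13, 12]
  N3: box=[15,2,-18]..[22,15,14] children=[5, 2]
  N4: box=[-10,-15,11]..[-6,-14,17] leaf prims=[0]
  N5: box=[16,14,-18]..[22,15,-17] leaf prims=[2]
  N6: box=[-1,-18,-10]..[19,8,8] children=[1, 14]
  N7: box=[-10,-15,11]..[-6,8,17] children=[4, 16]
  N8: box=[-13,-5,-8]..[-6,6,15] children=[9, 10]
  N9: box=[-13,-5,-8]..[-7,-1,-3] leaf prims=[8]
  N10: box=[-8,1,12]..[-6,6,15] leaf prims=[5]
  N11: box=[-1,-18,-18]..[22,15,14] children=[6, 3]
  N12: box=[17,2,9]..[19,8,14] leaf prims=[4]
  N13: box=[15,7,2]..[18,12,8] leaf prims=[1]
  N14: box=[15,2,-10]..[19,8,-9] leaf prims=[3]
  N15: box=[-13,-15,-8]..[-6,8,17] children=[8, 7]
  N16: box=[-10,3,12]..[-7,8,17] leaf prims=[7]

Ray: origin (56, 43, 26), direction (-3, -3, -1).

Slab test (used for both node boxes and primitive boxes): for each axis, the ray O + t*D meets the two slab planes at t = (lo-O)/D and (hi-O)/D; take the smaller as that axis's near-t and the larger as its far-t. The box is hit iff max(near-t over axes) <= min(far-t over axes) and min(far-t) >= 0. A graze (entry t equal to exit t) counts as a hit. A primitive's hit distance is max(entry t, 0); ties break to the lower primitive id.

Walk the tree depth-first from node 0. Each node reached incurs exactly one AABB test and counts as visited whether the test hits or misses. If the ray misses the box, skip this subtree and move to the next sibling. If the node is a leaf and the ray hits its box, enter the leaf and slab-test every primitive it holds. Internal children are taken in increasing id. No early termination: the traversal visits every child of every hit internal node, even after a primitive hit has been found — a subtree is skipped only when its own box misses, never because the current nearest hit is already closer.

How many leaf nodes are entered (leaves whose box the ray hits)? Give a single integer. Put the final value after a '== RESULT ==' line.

Walk:
N0 x:[34/3,23] y:[28/3,61/3] z:[9,44] -> hit [34/3,61/3], descend [11, 15]
  N11 x:[34/3,19] y:[28/3,61/3] z:[12,44] -> hit [12,19], descend [3, 6]
    N3 x:[34/3,41/3] y:[28/3,41/3] z:[12,44] -> hit [12,41/3], descend [2, 5]
      N2 x:[37/3,41/3] y:[31/3,41/3] z:[12,24] -> hit [37/3,41/3], descend [12, 13]
        N12 x:[37/3,13] y:[35/3,41/3] z:[12,17] -> hit [37/3,13] leaf, test {P4@t=37/3}
        N13 x:[38/3,41/3] y:[31/3,12] z:[18,24] -> miss, prune
      N5 x:[34/3,40/3] y:[28/3,29/3] z:[43,44] -> miss, prune
    N6 x:[37/3,19] y:[35/3,61/3] z:[18,36] -> hit [18,19], descend [1, 14]
      N1 x:[17,19] y:[20,61/3] z:[18,24] -> miss, prune
      N14 x:[37/3,41/3] y:[35/3,41/3] z:[35,36] -> miss, prune
  N15 x:[62/3,23] y:[35/3,58/3] z:[9,34] -> miss, prune

Visited [0, 11, 3, 2, 12, 13, 5, 6, 1, 14, 15]. Tests: 11 box, 1 leaf. Nearest: P4.

== RESULT ==
1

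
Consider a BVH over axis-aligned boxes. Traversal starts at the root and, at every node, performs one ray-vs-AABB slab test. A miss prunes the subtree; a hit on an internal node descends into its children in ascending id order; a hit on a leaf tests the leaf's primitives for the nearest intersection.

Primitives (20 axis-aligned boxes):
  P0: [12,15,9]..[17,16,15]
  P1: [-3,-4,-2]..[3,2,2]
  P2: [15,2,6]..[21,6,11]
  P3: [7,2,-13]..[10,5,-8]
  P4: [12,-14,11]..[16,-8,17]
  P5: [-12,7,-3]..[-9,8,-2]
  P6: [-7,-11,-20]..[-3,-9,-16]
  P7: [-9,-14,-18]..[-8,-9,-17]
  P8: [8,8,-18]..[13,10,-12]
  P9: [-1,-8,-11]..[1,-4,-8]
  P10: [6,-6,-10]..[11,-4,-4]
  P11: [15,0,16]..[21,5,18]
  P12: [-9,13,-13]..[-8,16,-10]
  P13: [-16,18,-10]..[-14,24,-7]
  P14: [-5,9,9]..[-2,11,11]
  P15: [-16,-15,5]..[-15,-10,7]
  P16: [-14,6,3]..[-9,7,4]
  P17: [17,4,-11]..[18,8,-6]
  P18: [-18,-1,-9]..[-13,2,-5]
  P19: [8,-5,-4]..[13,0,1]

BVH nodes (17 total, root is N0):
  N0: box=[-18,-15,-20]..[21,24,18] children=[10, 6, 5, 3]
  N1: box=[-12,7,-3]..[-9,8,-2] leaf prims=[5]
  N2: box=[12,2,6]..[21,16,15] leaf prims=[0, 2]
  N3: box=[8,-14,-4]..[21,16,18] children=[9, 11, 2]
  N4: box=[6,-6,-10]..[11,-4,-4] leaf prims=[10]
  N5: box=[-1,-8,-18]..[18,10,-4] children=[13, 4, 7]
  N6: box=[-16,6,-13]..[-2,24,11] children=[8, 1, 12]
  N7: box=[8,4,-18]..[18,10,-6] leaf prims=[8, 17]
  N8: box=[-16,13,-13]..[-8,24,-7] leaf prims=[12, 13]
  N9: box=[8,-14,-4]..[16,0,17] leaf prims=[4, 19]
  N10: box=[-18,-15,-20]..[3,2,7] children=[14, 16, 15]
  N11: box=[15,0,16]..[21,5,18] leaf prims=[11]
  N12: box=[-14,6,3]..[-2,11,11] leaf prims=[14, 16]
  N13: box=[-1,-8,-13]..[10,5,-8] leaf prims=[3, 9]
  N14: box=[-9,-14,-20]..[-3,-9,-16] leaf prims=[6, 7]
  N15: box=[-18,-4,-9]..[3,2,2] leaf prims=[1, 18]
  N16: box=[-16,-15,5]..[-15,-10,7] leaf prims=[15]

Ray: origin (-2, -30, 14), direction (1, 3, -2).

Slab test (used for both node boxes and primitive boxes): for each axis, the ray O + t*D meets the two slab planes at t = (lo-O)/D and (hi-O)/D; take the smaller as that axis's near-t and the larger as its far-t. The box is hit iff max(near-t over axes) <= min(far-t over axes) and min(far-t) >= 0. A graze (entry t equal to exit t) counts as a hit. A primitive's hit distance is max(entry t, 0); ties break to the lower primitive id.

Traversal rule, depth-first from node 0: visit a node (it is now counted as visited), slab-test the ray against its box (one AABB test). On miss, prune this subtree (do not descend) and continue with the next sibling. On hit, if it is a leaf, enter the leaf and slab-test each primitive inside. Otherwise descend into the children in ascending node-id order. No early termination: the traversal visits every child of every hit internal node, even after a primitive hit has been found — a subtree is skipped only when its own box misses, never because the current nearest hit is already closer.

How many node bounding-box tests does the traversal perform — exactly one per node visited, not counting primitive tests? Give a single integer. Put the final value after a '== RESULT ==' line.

Walk:
N0 x:[-16,23] y:[5,18] z:[-2,17] -> hit [5,17], descend [3, 5, 6, 10]
  N3 x:[10,23] y:[16/3,46/3] z:[-2,9] -> miss, prune
  N5 x:[1,20] y:[22/3,40/3] z:[9,16] -> hit [9,40/3], descend [4, 7, 13]
    N4 x:[8,13] y:[8,26/3] z:[9,12] -> miss, prune
    N7 x:[10,20] y:[34/3,40/3] z:[10,16] -> hit [34/3,40/3] leaf, test {P8@t=13, P17(miss)}
    N13 x:[1,12] y:[22/3,35/3] z:[11,27/2] -> hit [11,35/3] leaf, test {P3@t=11, P9(miss)}
  N6 x:[-14,0] y:[12,18] z:[3/2,27/2] -> miss, prune
  N10 x:[-16,5] y:[5,32/3] z:[7/2,17] -> hit [5,5], descend [14, 15, 16]
    N14 x:[-7,-1] y:[16/3,7] z:[15,17] -> miss, prune
    N15 x:[-16,5] y:[26/3,32/3] z:[6,23/2] -> miss, prune
    N16 x:[-14,-13] y:[5,20/3] z:[7/2,9/2] -> miss, prune

Summary -> nodes [0, 3, 5, 4, 7, 13, 6, 10, 14, 15, 16]; box-tests=11; leaf-entries=2; first=P3

== RESULT ==
11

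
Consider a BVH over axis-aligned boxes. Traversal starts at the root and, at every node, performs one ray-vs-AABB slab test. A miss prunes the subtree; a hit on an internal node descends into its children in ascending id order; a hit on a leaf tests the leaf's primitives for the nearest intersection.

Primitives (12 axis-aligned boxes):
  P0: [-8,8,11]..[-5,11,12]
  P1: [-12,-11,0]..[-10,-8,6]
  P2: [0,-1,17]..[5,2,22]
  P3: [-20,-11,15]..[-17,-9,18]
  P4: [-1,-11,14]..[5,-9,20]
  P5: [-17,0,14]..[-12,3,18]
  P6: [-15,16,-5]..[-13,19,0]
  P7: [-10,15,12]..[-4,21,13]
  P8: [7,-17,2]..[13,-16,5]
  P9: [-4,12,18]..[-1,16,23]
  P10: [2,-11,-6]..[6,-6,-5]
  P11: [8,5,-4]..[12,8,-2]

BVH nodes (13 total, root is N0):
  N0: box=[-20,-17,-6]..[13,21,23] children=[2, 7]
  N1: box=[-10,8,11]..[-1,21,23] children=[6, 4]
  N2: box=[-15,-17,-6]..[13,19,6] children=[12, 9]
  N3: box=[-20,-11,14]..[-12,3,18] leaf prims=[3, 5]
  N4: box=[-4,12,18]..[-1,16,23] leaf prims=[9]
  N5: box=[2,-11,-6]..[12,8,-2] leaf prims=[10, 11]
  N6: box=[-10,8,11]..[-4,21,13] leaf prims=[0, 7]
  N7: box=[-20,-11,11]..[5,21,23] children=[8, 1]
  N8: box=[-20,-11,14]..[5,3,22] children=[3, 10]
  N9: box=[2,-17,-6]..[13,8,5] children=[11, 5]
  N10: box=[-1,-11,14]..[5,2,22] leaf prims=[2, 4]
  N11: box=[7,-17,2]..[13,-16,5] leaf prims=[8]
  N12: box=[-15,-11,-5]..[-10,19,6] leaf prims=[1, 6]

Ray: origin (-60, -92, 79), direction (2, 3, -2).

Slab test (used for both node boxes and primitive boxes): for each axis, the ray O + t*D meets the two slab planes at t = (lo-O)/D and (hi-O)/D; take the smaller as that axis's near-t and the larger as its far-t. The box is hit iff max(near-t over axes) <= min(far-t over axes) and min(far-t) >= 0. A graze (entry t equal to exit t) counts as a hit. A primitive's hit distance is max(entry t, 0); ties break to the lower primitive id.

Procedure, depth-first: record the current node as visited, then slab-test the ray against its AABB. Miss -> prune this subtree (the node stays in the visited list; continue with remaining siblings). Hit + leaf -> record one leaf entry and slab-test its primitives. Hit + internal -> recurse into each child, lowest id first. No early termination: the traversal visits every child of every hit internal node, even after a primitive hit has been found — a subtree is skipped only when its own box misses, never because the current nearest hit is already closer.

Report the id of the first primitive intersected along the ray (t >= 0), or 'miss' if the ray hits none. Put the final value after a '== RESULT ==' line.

Walk:
N0 x:[20,73/2] y:[25,113/3] z:[28,85/2] -> hit [28,73/2], descend [2, 7]
  N2 x:[45/2,73/2] y:[25,37] z:[73/2,85/2] -> hit [73/2,73/2], descend [9, 12]
    N9 x:[31,73/2] y:[25,100/3] z:[37,85/2] -> miss, prune
    N12 x:[45/2,25] y:[27,37] z:[73/2,42] -> miss, prune
  N7 x:[20,65/2] y:[27,113/3] z:[28,34] -> hit [28,65/2], descend [1, 8]
    N1 x:[25,59/2] y:[100/3,113/3] z:[28,34] -> miss, prune
    N8 x:[20,65/2] y:[27,95/3] z:[57/2,65/2] -> hit [57/2,95/3], descend [3, 10]
      N3 x:[20,24] y:[27,95/3] z:[61/2,65/2] -> miss, prune
      N10 x:[59/2,65/2] y:[27,94/3] z:[57/2,65/2] -> hit [59/2,94/3] leaf, test {P2@t=91/3, P4(miss)}

Visited [0, 2, 9, 12, 7, 1, 8, 3, 10]. Tests: 9 box, 1 leaf. Nearest: P2.

== RESULT ==
2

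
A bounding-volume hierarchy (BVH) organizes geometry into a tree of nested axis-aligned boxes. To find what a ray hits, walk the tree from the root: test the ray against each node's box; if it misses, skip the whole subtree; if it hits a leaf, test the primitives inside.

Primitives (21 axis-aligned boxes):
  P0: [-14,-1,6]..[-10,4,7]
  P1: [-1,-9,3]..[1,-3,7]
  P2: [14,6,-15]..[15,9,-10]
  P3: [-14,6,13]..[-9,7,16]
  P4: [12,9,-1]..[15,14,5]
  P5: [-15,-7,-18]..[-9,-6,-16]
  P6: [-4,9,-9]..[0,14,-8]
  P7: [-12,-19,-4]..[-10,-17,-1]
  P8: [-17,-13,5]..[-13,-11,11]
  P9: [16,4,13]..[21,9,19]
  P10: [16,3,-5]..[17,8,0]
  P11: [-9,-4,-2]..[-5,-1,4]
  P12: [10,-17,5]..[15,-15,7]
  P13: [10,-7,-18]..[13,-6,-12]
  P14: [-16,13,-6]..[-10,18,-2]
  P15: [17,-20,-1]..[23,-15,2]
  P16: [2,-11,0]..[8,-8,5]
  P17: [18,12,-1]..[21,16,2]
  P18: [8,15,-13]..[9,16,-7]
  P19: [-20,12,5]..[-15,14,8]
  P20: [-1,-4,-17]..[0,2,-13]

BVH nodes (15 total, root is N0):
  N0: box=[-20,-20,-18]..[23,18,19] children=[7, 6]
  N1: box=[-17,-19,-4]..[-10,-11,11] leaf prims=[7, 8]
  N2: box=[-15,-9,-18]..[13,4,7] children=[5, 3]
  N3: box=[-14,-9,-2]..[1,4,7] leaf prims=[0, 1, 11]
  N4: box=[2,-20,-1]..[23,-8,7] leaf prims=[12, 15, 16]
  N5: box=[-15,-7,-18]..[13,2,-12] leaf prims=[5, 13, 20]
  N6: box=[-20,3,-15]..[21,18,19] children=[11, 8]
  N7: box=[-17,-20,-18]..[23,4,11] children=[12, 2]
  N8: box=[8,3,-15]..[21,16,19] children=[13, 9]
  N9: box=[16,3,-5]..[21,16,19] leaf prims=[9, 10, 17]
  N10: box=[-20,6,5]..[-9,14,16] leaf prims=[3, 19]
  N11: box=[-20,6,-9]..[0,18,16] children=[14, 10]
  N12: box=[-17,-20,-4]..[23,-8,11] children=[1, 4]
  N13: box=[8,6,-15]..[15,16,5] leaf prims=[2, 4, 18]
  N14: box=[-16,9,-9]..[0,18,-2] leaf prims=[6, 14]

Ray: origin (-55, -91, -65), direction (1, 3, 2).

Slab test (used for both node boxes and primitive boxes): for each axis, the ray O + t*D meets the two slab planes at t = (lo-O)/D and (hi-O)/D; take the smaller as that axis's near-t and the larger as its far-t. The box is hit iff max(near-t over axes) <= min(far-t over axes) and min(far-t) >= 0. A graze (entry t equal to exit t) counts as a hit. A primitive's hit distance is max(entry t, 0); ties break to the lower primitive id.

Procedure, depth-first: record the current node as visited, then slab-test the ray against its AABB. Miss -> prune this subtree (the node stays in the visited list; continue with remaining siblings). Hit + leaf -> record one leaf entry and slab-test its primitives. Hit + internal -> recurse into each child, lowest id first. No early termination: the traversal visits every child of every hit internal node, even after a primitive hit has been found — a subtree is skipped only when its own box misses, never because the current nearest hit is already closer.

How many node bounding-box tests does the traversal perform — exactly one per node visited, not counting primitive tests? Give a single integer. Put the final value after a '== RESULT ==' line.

Trace the traversal:
N0 x:[35,78] y:[71/3,109/3] z:[47/2,42] -> hit [35,109/3], descend [6, 7]
  N6 x:[35,76] y:[94/3,109/3] z:[25,42] -> hit [35,109/3], descend [8, 11]
    N8 x:[63,76] y:[94/3,107/3] z:[25,42] -> miss, prune
    N11 x:[35,55] y:[97/3,109/3] z:[28,81/2] -> hit [35,109/3], descend [10, 14]
      N10 x:[35,46] y:[97/3,35] z:[35,81/2] -> hit [35,35] leaf, test {P3(miss), P19@t=35}
      N14 x:[39,55] y:[100/3,109/3] z:[28,63/2] -> miss, prune
  N7 x:[38,78] y:[71/3,95/3] z:[47/2,38] -> miss, prune

7 AABB tests over nodes [0, 6, 8, 11, 10, 14, 7]; 1 leaf entered; closest P19.

== RESULT ==
7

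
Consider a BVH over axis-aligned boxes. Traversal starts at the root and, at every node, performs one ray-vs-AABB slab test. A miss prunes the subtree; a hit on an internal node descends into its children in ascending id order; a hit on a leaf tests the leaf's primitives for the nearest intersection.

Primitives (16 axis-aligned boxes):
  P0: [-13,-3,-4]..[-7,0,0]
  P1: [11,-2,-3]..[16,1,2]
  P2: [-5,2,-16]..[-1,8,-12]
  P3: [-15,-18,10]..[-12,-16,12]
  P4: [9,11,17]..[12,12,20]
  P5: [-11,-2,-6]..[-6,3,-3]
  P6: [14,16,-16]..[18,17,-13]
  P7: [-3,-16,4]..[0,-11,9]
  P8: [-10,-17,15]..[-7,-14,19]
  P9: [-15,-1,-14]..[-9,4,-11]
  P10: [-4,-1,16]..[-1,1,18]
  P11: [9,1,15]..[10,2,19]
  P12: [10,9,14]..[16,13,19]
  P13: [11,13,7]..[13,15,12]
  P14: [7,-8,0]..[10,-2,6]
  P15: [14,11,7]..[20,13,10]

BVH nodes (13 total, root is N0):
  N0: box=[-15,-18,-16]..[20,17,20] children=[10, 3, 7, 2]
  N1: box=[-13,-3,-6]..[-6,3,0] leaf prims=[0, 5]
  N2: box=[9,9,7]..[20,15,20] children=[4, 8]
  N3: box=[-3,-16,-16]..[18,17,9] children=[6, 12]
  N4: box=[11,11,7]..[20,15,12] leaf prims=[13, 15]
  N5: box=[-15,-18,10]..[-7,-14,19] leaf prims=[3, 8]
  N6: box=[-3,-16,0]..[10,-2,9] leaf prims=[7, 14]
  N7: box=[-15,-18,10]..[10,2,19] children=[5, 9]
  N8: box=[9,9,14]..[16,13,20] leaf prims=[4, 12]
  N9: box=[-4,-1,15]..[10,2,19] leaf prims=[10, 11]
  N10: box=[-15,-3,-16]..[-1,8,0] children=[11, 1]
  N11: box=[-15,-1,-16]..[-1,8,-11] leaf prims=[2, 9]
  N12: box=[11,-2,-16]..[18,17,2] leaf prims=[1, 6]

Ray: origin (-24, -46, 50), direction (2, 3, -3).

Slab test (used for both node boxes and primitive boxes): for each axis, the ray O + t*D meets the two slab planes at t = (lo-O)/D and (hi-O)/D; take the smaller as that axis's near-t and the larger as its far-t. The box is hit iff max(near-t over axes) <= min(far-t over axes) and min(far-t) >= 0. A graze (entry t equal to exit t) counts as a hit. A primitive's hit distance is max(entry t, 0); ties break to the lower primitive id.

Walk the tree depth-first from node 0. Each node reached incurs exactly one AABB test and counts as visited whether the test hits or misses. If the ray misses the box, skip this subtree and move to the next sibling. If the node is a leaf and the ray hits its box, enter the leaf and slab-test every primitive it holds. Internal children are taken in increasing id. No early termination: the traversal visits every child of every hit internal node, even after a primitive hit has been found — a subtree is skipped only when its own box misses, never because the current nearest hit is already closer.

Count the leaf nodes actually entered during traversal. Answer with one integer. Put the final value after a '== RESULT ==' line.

Trace the traversal:
N0 x:[9/2,22] y:[28/3,21] z:[10,22] -> hit [10,21], descend [2, 3, 7, 10]
  N2 x:[33/2,22] y:[55/3,61/3] z:[10,43/3] -> miss, prune
  N3 x:[21/2,21] y:[10,21] z:[41/3,22] -> hit [41/3,21], descend [6, 12]
    N6 x:[21/2,17] y:[10,44/3] z:[41/3,50/3] -> hit [41/3,44/3] leaf, test {P7(miss), P14(miss)}
    N12 x:[35/2,21] y:[44/3,21] z:[16,22] -> hit [35/2,21] leaf, test {P1(miss), P6@t=21}
  N7 x:[9/2,17] y:[28/3,16] z:[31/3,40/3] -> hit [31/3,40/3], descend [5, 9]
    N5 x:[9/2,17/2] y:[28/3,32/3] z:[31/3,40/3] -> miss, prune
    N9 x:[10,17] y:[15,16] z:[31/3,35/3] -> miss, prune
  N10 x:[9/2,23/2] y:[43/3,18] z:[50/3,22] -> miss, prune

Visited [0, 2, 3, 6, 12, 7, 5, 9, 10]. Tests: 9 box, 2 leaf. Nearest: P6.

== RESULT ==
2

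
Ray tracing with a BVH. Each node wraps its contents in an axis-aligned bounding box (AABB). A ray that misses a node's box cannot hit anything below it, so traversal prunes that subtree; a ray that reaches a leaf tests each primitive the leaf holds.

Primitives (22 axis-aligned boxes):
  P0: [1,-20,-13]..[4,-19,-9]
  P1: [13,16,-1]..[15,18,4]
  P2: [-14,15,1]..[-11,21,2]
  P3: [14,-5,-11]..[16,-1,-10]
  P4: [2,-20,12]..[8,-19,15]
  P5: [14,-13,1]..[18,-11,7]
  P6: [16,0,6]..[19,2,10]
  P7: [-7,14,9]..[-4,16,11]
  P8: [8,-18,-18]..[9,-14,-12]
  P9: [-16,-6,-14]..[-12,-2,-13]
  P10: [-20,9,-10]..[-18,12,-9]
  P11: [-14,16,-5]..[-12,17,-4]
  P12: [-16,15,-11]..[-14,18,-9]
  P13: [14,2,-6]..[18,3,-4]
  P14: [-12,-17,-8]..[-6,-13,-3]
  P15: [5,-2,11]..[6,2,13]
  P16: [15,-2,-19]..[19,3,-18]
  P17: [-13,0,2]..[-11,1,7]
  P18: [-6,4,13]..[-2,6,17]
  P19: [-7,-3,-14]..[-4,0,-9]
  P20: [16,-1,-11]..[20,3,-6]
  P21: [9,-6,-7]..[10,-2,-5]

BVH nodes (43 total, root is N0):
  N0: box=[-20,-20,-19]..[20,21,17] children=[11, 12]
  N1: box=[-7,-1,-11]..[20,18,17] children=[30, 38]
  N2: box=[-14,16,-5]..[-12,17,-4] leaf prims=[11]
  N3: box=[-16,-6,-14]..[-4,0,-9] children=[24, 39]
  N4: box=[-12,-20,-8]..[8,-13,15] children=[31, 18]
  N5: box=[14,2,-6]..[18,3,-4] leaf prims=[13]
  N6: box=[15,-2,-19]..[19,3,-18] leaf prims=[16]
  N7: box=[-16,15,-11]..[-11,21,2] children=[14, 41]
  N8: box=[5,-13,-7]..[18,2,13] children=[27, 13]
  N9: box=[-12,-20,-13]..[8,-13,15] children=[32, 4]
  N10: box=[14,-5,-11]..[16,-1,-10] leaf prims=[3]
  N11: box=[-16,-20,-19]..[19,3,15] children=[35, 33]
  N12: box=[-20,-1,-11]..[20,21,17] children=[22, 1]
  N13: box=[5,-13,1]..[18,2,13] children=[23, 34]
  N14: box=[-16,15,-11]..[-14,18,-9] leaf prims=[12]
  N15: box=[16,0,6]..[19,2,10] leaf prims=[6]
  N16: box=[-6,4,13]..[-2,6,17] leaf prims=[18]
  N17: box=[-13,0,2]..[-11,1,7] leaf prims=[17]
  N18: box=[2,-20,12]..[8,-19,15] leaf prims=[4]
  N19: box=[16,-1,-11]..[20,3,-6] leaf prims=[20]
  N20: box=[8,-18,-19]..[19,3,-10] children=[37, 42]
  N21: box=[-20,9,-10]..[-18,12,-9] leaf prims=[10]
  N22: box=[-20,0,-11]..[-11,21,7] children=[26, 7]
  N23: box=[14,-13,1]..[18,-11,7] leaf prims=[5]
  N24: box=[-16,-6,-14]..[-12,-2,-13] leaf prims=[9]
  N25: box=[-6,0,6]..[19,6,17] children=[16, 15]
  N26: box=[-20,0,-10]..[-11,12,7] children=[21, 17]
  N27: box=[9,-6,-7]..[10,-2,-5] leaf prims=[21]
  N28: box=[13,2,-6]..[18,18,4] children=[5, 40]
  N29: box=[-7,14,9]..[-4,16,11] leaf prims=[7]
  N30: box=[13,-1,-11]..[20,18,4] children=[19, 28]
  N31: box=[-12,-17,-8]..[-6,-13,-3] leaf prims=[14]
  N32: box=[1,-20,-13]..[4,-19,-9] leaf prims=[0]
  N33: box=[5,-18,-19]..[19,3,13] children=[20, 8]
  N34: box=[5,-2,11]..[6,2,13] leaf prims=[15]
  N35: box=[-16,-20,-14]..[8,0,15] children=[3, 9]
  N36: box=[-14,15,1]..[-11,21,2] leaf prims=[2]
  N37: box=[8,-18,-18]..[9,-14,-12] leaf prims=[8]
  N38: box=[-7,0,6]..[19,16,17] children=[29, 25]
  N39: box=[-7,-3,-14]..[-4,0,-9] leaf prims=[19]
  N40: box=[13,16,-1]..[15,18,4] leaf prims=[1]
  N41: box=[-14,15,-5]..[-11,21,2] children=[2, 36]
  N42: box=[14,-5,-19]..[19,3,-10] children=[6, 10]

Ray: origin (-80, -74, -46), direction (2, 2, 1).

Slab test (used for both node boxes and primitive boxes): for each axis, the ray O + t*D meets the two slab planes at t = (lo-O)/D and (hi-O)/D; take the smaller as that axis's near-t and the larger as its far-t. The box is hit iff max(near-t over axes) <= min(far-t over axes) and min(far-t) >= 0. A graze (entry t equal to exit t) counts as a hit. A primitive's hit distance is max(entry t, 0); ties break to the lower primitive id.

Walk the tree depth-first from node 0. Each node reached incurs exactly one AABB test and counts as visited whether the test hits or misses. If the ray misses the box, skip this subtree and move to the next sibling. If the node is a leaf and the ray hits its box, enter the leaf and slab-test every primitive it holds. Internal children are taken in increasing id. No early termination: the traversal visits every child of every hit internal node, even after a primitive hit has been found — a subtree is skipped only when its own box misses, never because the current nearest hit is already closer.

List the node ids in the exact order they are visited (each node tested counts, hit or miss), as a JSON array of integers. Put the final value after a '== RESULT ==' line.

Trace the traversal:
N0 x:[30,50] y:[27,95/2] z:[27,63] -> hit [30,95/2], descend [11, 12]
  N11 x:[32,99/2] y:[27,77/2] z:[27,61] -> hit [32,77/2], descend [33, 35]
    N33 x:[85/2,99/2] y:[28,77/2] z:[27,59] -> miss, prune
    N35 x:[32,44] y:[27,37] z:[32,61] -> hit [32,37], descend [3, 9]
      N3 x:[32,38] y:[34,37] z:[32,37] -> hit [34,37], descend [24, 39]
        N24 x:[32,34] y:[34,36] z:[32,33] -> miss, prune
        N39 x:[73/2,38] y:[71/2,37] z:[32,37] -> hit [73/2,37] leaf, test {P19@t=73/2}
      N9 x:[34,44] y:[27,61/2] z:[33,61] -> miss, prune
  N12 x:[30,50] y:[73/2,95/2] z:[35,63] -> hit [73/2,95/2], descend [1, 22]
    N1 x:[73/2,50] y:[73/2,46] z:[35,63] -> hit [73/2,46], descend [30, 38]
      N30 x:[93/2,50] y:[73/2,46] z:[35,50] -> miss, prune
      N38 x:[73/2,99/2] y:[37,45] z:[52,63] -> miss, prune
    N22 x:[30,69/2] y:[37,95/2] z:[35,53] -> miss, prune

13 AABB tests over nodes [0, 11, 33, 35, 3, 24, 39, 9, 12, 1, 30, 38, 22]; 1 leaf entered; closest P19.

== RESULT ==
[0, 11, 33, 35, 3, 24, 39, 9, 12, 1, 30, 38, 22]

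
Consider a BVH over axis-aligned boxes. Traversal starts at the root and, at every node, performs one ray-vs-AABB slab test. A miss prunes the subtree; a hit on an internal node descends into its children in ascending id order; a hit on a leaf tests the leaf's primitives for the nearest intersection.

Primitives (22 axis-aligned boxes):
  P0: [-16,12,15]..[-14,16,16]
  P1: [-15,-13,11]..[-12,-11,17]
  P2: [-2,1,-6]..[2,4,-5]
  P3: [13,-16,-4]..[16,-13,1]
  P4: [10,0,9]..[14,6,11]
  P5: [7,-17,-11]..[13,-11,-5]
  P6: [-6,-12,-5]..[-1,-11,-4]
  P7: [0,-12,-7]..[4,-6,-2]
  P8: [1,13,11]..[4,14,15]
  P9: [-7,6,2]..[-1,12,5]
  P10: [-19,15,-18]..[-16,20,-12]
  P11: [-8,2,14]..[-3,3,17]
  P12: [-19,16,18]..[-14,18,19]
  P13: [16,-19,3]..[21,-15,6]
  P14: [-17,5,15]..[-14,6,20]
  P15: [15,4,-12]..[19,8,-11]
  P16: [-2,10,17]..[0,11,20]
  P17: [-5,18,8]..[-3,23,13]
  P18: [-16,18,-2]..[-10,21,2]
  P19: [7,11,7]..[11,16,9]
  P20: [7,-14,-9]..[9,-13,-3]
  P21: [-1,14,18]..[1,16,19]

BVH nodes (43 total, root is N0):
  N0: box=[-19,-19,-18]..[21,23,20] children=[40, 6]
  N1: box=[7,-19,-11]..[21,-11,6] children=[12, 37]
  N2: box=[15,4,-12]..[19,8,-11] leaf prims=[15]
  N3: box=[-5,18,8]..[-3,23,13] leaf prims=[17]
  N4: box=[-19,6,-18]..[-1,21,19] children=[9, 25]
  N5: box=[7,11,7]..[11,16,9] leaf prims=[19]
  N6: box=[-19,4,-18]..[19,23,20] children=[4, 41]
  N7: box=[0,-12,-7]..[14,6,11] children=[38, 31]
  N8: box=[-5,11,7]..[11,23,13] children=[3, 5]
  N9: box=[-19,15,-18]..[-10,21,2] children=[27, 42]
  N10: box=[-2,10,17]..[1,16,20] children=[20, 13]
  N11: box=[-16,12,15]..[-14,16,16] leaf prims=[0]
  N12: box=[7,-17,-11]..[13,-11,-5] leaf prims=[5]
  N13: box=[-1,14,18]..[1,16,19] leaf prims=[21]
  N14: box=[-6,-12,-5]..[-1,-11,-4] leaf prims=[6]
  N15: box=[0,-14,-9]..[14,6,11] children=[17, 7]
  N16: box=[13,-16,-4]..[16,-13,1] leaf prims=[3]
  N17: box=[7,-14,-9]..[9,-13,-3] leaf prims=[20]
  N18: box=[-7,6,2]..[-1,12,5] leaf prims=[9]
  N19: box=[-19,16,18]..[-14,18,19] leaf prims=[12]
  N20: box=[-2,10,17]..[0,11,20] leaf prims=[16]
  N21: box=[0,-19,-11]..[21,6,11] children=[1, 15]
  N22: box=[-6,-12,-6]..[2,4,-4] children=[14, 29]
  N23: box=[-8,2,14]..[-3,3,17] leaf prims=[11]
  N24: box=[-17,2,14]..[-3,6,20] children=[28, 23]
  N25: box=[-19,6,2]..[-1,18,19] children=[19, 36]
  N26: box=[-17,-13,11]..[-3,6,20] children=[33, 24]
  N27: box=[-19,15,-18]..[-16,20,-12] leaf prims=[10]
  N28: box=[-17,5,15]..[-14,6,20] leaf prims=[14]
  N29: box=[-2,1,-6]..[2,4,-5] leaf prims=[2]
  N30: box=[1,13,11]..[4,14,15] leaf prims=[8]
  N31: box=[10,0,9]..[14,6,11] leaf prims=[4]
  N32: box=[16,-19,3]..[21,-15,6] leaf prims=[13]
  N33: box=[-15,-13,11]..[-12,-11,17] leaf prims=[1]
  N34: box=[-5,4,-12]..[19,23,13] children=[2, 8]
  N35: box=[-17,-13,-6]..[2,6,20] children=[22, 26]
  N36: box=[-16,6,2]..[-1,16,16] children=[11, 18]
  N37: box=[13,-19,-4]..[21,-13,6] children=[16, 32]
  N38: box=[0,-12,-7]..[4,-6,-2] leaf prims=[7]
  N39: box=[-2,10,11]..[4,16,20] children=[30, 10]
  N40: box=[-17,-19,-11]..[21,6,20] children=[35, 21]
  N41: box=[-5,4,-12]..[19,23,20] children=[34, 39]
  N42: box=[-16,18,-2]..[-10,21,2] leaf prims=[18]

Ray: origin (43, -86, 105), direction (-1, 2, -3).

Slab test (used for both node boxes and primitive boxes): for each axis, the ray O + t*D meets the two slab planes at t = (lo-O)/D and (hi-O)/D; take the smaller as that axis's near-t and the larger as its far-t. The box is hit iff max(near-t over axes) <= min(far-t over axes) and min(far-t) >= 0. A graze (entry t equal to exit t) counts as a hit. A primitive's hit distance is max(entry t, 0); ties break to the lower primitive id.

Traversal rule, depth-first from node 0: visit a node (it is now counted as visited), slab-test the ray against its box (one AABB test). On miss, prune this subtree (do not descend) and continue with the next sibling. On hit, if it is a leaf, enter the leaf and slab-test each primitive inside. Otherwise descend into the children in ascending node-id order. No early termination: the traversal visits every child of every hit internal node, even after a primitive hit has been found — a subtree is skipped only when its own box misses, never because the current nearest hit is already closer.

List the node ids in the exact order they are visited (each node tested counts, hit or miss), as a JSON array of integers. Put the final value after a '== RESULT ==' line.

Traverse from the root:
N0 x:[22,62] y:[67/2,109/2] z:[85/3,41] -> hit [67/2,41], descend [6, 40]
  N6 x:[24,62] y:[45,109/2] z:[85/3,41] -> miss, prune
  N40 x:[22,60] y:[67/2,46] z:[85/3,116/3] -> hit [67/2,116/3], descend [21, 35]
    N21 x:[22,43] y:[67/2,46] z:[94/3,116/3] -> hit [67/2,116/3], descend [1, 15]
      N1 x:[22,36] y:[67/2,75/2] z:[33,116/3] -> hit [67/2,36], descend [12, 37]
        N12 x:[30,36] y:[69/2,75/2] z:[110/3,116/3] -> miss, prune
        N37 x:[22,30] y:[67/2,73/2] z:[33,109/3] -> miss, prune
      N15 x:[29,43] y:[36,46] z:[94/3,38] -> hit [36,38], descend [7, 17]
        N7 x:[29,43] y:[37,46] z:[94/3,112/3] -> hit [37,112/3], descend [31, 38]
          N31 x:[29,33] y:[43,46] z:[94/3,32] -> miss, prune
          N38 x:[39,43] y:[37,40] z:[107/3,112/3] -> miss, prune
        N17 x:[34,36] y:[36,73/2] z:[36,38] -> hit [36,36] leaf, test {P20@t=36}
    N35 x:[41,60] y:[73/2,46] z:[85/3,37] -> miss, prune

13 AABB tests over nodes [0, 6, 40, 21, 1, 12, 37, 15, 7, 31, 38, 17, 35]; 1 leaf entered; closest P20.

== RESULT ==
[0, 6, 40, 21, 1, 12, 37, 15, 7, 31, 38, 17, 35]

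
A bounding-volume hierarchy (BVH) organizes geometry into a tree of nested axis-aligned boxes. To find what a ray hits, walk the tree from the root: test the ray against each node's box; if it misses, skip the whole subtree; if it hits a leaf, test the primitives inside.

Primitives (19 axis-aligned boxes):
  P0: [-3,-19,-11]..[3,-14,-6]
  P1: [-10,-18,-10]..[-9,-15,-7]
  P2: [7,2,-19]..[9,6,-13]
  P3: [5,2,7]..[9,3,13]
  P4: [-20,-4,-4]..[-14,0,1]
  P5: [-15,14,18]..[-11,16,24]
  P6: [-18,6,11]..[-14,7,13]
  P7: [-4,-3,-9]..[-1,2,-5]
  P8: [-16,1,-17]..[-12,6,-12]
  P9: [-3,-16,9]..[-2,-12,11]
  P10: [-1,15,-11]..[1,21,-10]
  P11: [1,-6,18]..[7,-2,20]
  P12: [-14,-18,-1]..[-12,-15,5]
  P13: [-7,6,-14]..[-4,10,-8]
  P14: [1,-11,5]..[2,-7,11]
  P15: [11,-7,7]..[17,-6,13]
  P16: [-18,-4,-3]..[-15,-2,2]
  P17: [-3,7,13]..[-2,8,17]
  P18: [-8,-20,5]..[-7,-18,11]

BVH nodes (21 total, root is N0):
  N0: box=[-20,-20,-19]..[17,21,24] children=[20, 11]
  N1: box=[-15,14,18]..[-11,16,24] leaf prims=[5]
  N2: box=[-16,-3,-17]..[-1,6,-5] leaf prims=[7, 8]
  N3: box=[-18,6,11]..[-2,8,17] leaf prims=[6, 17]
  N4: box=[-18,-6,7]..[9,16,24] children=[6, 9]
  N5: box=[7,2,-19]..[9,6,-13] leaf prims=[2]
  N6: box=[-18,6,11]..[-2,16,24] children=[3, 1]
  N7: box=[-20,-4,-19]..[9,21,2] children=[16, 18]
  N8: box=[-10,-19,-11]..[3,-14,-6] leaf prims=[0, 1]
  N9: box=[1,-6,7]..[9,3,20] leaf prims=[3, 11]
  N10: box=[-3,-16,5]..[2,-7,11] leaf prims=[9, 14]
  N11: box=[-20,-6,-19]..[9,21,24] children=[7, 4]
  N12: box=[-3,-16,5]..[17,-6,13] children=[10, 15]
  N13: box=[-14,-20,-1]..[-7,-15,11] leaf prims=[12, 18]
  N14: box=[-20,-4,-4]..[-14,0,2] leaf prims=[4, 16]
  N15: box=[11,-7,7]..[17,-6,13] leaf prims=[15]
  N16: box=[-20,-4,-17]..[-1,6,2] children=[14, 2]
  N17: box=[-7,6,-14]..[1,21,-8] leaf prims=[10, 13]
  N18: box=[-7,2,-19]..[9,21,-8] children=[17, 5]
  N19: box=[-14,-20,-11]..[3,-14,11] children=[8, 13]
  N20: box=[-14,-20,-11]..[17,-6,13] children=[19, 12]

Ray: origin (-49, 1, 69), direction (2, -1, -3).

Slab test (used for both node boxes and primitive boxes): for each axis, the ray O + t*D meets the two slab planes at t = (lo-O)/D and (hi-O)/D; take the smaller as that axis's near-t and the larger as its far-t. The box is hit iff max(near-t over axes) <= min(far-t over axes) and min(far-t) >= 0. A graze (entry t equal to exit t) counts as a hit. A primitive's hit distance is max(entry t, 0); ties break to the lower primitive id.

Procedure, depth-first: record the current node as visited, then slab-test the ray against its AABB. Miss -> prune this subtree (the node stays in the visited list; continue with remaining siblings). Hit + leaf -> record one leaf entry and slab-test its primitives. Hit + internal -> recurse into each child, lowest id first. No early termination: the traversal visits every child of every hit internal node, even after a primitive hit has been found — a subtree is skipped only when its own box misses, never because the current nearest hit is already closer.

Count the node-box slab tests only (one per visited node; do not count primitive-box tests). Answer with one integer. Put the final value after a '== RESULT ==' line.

Traverse from the root:
N0 x:[29/2,33] y:[-20,21] z:[15,88/3] -> hit [15,21], descend [11, 20]
  N11 x:[29/2,29] y:[-20,7] z:[15,88/3] -> miss, prune
  N20 x:[35/2,33] y:[7,21] z:[56/3,80/3] -> hit [56/3,21], descend [12, 19]
    N12 x:[23,33] y:[7,17] z:[56/3,64/3] -> miss, prune
    N19 x:[35/2,26] y:[15,21] z:[58/3,80/3] -> hit [58/3,21], descend [8, 13]
      N8 x:[39/2,26] y:[15,20] z:[25,80/3] -> miss, prune
      N13 x:[35/2,21] y:[16,21] z:[58/3,70/3] -> hit [58/3,21] leaf, test {P12(miss), P18@t=41/2}

Visited [0, 11, 20, 12, 19, 8, 13]. Tests: 7 box, 1 leaf. Nearest: P18.

== RESULT ==
7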